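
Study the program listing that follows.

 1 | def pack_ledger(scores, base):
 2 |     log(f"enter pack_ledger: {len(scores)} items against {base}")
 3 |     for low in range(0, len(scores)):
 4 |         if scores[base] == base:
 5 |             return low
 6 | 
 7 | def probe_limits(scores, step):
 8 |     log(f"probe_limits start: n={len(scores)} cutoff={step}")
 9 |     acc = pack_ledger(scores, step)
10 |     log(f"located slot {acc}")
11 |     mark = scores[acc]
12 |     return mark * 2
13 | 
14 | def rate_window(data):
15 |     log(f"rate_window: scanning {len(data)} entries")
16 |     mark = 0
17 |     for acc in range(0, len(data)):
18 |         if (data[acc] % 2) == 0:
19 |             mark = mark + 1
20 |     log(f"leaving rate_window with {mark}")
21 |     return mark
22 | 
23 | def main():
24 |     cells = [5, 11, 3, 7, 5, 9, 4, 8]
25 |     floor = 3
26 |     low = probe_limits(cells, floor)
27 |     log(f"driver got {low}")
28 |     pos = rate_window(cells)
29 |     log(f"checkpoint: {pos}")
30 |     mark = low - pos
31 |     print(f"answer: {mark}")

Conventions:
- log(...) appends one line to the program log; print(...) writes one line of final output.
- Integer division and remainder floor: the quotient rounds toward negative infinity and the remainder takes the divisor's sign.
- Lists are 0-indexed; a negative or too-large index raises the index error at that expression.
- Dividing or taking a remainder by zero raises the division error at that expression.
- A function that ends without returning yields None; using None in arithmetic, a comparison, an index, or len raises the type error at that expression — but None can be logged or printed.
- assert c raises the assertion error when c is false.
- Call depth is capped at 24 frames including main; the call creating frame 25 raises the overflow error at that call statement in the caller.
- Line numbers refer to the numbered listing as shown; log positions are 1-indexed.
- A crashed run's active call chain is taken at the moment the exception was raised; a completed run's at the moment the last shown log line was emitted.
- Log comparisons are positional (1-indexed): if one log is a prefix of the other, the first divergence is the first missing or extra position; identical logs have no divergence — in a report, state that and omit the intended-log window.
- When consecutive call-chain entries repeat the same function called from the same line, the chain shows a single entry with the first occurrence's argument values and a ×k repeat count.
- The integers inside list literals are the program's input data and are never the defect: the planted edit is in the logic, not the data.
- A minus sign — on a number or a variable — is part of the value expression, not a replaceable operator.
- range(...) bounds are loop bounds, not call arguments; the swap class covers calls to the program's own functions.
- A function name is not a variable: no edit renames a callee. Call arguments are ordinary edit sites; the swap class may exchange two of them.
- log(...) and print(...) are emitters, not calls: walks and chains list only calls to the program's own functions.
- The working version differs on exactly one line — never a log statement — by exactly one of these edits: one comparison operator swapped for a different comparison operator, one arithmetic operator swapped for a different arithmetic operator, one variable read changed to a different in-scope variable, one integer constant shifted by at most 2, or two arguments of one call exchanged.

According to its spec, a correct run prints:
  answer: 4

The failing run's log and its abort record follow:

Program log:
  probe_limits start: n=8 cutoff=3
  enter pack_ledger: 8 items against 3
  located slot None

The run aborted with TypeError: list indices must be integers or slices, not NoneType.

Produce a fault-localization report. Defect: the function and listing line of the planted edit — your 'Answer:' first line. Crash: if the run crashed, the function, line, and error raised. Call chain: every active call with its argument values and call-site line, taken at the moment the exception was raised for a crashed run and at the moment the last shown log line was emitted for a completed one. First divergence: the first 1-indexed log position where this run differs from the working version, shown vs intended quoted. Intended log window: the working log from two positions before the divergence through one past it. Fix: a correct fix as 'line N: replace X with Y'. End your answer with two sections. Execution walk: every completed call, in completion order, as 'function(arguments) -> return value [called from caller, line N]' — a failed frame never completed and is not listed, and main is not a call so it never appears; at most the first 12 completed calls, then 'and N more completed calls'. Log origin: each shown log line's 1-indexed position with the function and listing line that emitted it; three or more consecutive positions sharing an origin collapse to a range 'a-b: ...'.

Answer: the defect is in pack_ledger at line 4.
The tell: The log first diverges at position 3: the faulty run prints 'located slot None' where the working version prints 'located slot 2'.
Crash: probe_limits, line 11, TypeError.
Call chain: main -> probe_limits([5, 11, 3, 7, 5, 9, 4, 8], 3) (called at line 26).
First divergence: position 3; shown 'located slot None' vs intended 'located slot 2'.
Intended log window:
  1: probe_limits start: n=8 cutoff=3
  2: enter pack_ledger: 8 items against 3
  3: located slot 2
  4: driver got 6
Execution walk:
  pack_ledger([5, 11, 3, 7, 5, 9, 4, 8], 3) -> None  [called from probe_limits, line 9]
Log line origins:
  1: emitted by probe_limits (line 8)
  2: emitted by pack_ledger (line 2)
  3: emitted by probe_limits (line 10)
A correct fix: line 4: replace `scores[base]` with `scores[low]`.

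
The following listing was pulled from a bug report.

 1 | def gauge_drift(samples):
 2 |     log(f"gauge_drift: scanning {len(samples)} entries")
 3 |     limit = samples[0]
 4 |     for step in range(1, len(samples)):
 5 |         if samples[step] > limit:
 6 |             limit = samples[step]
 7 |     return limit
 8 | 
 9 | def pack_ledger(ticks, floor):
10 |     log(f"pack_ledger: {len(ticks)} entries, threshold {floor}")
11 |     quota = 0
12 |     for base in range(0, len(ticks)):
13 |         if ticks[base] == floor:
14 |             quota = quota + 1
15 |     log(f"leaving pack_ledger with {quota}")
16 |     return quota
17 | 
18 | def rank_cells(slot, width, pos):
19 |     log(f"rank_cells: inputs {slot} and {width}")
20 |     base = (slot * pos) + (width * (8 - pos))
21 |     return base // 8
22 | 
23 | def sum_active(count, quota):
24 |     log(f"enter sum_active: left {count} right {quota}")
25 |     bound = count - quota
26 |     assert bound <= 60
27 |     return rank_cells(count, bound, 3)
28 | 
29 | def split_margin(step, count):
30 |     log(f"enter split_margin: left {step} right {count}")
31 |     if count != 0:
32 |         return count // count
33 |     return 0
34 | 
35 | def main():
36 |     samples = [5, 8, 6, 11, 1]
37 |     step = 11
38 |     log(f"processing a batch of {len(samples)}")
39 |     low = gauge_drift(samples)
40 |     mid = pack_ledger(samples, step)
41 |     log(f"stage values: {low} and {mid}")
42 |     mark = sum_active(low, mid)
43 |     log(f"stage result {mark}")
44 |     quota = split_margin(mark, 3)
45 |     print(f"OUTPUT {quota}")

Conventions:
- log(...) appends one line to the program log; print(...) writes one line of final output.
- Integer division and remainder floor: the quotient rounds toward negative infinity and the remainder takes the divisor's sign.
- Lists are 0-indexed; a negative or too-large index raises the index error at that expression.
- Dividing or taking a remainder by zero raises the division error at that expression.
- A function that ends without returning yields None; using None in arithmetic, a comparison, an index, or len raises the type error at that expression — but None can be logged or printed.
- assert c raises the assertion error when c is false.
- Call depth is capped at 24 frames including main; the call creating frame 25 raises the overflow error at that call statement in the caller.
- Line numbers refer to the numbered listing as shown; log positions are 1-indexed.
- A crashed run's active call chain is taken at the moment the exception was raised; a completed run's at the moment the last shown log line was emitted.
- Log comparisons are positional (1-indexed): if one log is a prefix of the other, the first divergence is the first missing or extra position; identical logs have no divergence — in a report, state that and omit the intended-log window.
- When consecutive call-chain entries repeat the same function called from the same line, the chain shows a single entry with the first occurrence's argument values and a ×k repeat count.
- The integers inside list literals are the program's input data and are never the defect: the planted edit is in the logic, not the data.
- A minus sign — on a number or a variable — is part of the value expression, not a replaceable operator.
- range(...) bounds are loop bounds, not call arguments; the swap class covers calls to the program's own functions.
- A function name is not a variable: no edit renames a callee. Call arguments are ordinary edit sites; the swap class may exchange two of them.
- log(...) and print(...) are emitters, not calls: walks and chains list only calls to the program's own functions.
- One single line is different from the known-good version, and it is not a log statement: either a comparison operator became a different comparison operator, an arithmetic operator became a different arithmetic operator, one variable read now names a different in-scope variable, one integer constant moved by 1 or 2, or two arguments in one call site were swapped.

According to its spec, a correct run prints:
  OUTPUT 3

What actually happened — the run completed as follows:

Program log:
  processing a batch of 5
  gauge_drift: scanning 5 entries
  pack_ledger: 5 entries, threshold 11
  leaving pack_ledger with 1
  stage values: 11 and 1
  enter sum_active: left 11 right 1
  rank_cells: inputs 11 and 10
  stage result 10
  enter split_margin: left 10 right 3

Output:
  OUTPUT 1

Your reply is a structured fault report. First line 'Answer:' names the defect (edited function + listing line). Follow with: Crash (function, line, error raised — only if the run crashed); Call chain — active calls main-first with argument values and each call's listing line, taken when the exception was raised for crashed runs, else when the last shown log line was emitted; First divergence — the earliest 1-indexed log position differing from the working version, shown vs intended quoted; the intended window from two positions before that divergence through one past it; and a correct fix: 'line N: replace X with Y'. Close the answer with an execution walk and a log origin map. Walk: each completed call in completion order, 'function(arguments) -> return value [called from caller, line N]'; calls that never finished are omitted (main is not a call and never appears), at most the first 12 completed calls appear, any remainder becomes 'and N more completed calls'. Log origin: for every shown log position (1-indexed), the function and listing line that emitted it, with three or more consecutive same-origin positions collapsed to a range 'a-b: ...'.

Answer: the defect is in split_margin at line 32.
Key fact: The two runs log identically and part ways only at the printed values.
Call chain: main -> split_margin(10, 3) (called at line 44).
First divergence: none (the log streams are identical).
Execution walk:
  gauge_drift([5, 8, 6, 11, 1]) -> 11  [called from main, line 39]
  pack_ledger([5, 8, 6, 11, 1], 11) -> 1  [called from main, line 40]
  rank_cells(11, 10, 3) -> 10  [called from sum_active, line 27]
  sum_active(11, 1) -> 10  [called from main, line 42]
  split_margin(10, 3) -> 1  [called from main, line 44]
Origin of each log line:
  1: logged in main at line 38
  2: logged in gauge_drift at line 2
  3: logged in pack_ledger at line 10
  4: logged in pack_ledger at line 15
  5: logged in main at line 41
  6: logged in sum_active at line 24
  7: logged in rank_cells at line 19
  8: logged in main at line 43
  9: logged in split_margin at line 30
A correct fix: line 32: replace `count // count` with `step // count`.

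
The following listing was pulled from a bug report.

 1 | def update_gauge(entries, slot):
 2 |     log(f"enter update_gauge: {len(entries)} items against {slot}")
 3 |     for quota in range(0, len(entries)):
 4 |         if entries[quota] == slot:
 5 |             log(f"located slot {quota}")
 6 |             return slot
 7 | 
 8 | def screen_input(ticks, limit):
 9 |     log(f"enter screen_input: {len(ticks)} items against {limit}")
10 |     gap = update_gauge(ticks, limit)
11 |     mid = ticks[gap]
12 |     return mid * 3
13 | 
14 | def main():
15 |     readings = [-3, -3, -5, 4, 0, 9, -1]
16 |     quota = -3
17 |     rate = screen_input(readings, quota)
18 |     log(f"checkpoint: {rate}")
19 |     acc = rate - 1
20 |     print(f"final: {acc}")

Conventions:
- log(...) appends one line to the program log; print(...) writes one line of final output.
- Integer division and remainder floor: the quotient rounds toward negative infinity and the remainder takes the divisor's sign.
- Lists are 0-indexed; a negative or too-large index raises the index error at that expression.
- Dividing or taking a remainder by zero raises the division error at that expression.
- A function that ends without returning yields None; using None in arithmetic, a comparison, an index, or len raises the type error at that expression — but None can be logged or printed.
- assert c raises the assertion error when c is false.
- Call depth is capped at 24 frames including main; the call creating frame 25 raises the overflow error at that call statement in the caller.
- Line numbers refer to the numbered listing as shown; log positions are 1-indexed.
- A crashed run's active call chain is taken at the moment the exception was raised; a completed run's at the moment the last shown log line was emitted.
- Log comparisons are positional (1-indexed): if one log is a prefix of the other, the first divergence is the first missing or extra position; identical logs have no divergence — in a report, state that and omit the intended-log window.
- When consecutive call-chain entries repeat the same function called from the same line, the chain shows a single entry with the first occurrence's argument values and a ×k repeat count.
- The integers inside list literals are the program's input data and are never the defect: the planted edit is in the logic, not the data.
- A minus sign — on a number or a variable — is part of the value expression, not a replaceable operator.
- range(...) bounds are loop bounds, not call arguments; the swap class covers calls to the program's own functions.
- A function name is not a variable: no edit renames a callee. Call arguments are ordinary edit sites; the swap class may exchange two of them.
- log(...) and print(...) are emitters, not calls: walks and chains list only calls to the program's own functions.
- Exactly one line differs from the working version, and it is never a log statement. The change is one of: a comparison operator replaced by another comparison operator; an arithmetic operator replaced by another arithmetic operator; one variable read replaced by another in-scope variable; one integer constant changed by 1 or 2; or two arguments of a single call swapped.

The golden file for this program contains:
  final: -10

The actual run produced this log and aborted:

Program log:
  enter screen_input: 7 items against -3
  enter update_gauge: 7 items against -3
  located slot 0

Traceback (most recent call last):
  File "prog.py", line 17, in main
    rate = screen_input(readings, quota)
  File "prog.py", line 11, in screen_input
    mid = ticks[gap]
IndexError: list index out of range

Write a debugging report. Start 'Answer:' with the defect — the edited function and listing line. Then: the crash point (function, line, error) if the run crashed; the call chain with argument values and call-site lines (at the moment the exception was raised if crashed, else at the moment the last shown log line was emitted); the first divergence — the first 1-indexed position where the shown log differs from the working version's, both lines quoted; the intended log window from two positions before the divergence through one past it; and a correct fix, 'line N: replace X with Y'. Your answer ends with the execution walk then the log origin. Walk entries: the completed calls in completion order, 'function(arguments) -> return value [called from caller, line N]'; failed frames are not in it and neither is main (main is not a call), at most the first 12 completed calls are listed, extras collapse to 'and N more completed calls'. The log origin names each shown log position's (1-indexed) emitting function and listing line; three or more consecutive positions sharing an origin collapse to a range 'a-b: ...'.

Answer: the defect is in update_gauge at line 6.
Key fact: The log ends early — 3 lines, where the working version next logs 'checkpoint: -9'.
Crash: screen_input, line 11, IndexError.
Call chain: main -> screen_input([-3, -3, -5, 4, 0, 9, -1], -3) (called at line 17).
First divergence: position 4 (shown log ended at 3 lines; the working version continues: 'checkpoint: -9').
Intended log window:
  2: enter update_gauge: 7 items against -3
  3: located slot 0
  4: checkpoint: -9
Execution walk:
  update_gauge([-3, -3, -5, 4, 0, 9, -1], -3) -> -3  [called from screen_input, line 10]
Log line origins:
  1: from screen_input, line 9
  2: from update_gauge, line 2
  3: from update_gauge, line 5
A correct fix: line 6: replace `slot` with `quota`.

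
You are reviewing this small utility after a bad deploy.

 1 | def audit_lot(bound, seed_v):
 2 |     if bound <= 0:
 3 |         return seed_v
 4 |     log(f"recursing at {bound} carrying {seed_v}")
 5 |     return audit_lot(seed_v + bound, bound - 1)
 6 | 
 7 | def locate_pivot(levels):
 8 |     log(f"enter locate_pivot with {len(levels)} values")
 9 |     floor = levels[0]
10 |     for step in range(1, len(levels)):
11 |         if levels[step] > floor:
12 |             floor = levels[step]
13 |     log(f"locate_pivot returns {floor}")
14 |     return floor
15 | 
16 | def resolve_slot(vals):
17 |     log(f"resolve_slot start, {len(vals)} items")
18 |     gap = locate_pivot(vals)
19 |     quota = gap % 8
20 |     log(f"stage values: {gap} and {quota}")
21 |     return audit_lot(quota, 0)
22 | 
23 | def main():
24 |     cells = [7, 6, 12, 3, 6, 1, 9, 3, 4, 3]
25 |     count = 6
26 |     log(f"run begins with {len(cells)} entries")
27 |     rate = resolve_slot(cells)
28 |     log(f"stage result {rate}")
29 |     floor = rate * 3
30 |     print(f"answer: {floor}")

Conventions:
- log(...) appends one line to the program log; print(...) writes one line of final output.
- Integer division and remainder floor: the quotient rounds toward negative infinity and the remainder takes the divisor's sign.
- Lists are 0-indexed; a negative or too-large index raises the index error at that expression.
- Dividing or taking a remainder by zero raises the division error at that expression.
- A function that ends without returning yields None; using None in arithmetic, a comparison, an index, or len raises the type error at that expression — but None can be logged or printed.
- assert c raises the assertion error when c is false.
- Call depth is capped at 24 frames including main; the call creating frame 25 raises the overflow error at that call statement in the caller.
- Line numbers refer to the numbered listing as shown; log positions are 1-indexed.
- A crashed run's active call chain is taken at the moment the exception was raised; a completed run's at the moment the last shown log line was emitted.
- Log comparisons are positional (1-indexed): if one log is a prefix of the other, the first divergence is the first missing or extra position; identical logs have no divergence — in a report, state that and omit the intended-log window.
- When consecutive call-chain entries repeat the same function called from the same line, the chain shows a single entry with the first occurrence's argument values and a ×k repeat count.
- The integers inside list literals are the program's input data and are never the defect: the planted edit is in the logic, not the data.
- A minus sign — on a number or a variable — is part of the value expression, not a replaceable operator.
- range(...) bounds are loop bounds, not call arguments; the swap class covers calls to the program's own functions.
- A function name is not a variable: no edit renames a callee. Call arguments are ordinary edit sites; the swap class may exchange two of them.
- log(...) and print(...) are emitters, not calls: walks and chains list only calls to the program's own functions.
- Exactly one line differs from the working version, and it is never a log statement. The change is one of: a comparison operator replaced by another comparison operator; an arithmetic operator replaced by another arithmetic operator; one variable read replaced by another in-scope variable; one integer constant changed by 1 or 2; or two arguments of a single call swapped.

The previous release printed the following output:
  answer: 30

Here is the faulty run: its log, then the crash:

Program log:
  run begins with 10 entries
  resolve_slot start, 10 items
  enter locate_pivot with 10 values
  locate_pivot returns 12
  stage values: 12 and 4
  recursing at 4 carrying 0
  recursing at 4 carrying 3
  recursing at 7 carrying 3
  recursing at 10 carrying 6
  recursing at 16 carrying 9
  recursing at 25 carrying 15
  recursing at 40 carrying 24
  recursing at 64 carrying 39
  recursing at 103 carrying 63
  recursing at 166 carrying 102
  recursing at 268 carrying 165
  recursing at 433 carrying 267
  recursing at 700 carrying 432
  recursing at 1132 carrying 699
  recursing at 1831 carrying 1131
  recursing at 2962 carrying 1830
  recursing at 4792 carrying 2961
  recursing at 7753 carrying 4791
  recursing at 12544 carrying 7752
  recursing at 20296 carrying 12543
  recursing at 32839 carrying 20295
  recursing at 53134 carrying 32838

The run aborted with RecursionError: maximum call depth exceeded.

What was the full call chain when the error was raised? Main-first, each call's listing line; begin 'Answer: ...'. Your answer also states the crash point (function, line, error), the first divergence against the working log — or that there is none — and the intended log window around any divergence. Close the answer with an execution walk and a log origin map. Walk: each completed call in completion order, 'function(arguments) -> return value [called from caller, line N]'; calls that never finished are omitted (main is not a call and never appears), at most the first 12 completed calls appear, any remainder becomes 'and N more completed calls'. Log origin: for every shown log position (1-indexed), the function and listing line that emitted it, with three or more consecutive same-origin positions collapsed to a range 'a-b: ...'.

Answer: main -> resolve_slot (called at line 27) -> audit_lot (called at line 21) -> audit_lot (called at line 5) ×21.
The tell: The earliest visible damage is log position 7 — 'recursing at 4 carrying 3' rather than the intended 'recursing at 3 carrying 4'.
Crash: audit_lot, line 5, RecursionError.
First divergence: at position 7 the run shows 'recursing at 4 carrying 3' where the working version logs 'recursing at 3 carrying 4'.
Intended log window:
  5: stage values: 12 and 4
  6: recursing at 4 carrying 0
  7: recursing at 3 carrying 4
  8: recursing at 2 carrying 7
Execution walk:
  locate_pivot([7, 6, 12, 3, 6, 1, 9, 3, 4, 3]) -> 12  [called from resolve_slot, line 18]
Origin of each log line:
  1: logged in main at line 26
  2: logged in resolve_slot at line 17
  3: logged in locate_pivot at line 8
  4: logged in locate_pivot at line 13
  5: logged in resolve_slot at line 20
  6-27: logged in audit_lot at line 4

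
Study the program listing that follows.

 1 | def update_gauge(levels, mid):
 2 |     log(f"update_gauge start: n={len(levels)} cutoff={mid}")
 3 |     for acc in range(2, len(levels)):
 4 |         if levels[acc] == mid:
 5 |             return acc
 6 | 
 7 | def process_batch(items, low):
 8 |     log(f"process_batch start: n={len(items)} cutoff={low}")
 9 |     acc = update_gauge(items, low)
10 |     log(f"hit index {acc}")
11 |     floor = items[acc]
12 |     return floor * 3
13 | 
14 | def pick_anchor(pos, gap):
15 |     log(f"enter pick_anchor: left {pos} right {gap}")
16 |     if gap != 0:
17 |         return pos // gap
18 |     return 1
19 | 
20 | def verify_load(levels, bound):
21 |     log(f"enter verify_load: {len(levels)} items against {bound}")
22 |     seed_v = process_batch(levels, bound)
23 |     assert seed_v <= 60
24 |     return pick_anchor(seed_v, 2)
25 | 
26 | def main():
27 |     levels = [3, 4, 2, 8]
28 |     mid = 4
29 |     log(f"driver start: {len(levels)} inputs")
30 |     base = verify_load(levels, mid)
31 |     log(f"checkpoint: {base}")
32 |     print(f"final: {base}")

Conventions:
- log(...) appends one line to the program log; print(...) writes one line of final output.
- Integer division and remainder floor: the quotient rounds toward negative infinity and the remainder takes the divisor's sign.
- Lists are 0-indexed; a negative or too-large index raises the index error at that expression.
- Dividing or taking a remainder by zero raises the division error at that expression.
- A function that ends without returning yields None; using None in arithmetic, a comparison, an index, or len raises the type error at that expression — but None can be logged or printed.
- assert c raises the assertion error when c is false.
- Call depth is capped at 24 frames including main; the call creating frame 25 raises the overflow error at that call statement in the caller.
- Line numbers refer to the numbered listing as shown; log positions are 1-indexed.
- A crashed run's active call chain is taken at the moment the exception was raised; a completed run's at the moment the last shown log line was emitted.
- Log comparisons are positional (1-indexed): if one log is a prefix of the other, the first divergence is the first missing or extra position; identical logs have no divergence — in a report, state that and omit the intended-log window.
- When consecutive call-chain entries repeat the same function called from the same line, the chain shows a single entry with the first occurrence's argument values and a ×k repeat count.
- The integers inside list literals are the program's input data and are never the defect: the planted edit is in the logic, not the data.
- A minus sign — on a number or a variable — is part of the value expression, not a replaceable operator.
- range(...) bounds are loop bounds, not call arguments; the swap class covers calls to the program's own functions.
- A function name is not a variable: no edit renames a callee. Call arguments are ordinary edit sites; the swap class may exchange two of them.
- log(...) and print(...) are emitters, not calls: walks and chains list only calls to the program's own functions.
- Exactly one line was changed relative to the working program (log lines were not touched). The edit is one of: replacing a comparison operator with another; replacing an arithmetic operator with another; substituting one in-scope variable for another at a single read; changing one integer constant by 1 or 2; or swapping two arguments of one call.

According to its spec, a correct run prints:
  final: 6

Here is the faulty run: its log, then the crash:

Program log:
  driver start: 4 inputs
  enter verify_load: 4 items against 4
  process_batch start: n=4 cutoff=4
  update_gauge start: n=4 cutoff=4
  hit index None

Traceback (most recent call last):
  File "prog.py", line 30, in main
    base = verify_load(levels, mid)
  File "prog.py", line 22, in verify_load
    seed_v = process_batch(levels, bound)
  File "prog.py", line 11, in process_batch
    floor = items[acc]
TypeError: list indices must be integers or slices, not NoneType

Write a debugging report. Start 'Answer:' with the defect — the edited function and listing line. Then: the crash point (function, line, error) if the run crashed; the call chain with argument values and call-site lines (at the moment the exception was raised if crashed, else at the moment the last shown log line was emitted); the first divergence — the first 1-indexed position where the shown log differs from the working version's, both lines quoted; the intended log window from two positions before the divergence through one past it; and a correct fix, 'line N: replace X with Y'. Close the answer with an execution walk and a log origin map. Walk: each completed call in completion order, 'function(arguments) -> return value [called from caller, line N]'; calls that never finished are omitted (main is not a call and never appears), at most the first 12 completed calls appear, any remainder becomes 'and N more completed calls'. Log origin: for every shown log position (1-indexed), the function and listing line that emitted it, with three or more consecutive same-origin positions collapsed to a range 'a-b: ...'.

Answer: the defect is in update_gauge at line 3.
The tell: At log position 5 the runs split — shown 'hit index None', but the working version logs 'hit index 1'.
Crash: process_batch, line 11, TypeError.
Call chain: main -> verify_load([3, 4, 2, 8], 4) (called at line 30) -> process_batch([3, 4, 2, 8], 4) (called at line 22).
First divergence: position 5 — the shown line 'hit index None' should read 'hit index 1'.
Intended log window:
  3: process_batch start: n=4 cutoff=4
  4: update_gauge start: n=4 cutoff=4
  5: hit index 1
  6: enter pick_anchor: left 12 right 2
Execution walk:
  update_gauge([3, 4, 2, 8], 4) -> None  [called from process_batch, line 9]
Log origin:
  1: emitted by main (line 29)
  2: emitted by verify_load (line 21)
  3: emitted by process_batch (line 8)
  4: emitted by update_gauge (line 2)
  5: emitted by process_batch (line 10)
A correct fix: line 3: replace `2` with `0`.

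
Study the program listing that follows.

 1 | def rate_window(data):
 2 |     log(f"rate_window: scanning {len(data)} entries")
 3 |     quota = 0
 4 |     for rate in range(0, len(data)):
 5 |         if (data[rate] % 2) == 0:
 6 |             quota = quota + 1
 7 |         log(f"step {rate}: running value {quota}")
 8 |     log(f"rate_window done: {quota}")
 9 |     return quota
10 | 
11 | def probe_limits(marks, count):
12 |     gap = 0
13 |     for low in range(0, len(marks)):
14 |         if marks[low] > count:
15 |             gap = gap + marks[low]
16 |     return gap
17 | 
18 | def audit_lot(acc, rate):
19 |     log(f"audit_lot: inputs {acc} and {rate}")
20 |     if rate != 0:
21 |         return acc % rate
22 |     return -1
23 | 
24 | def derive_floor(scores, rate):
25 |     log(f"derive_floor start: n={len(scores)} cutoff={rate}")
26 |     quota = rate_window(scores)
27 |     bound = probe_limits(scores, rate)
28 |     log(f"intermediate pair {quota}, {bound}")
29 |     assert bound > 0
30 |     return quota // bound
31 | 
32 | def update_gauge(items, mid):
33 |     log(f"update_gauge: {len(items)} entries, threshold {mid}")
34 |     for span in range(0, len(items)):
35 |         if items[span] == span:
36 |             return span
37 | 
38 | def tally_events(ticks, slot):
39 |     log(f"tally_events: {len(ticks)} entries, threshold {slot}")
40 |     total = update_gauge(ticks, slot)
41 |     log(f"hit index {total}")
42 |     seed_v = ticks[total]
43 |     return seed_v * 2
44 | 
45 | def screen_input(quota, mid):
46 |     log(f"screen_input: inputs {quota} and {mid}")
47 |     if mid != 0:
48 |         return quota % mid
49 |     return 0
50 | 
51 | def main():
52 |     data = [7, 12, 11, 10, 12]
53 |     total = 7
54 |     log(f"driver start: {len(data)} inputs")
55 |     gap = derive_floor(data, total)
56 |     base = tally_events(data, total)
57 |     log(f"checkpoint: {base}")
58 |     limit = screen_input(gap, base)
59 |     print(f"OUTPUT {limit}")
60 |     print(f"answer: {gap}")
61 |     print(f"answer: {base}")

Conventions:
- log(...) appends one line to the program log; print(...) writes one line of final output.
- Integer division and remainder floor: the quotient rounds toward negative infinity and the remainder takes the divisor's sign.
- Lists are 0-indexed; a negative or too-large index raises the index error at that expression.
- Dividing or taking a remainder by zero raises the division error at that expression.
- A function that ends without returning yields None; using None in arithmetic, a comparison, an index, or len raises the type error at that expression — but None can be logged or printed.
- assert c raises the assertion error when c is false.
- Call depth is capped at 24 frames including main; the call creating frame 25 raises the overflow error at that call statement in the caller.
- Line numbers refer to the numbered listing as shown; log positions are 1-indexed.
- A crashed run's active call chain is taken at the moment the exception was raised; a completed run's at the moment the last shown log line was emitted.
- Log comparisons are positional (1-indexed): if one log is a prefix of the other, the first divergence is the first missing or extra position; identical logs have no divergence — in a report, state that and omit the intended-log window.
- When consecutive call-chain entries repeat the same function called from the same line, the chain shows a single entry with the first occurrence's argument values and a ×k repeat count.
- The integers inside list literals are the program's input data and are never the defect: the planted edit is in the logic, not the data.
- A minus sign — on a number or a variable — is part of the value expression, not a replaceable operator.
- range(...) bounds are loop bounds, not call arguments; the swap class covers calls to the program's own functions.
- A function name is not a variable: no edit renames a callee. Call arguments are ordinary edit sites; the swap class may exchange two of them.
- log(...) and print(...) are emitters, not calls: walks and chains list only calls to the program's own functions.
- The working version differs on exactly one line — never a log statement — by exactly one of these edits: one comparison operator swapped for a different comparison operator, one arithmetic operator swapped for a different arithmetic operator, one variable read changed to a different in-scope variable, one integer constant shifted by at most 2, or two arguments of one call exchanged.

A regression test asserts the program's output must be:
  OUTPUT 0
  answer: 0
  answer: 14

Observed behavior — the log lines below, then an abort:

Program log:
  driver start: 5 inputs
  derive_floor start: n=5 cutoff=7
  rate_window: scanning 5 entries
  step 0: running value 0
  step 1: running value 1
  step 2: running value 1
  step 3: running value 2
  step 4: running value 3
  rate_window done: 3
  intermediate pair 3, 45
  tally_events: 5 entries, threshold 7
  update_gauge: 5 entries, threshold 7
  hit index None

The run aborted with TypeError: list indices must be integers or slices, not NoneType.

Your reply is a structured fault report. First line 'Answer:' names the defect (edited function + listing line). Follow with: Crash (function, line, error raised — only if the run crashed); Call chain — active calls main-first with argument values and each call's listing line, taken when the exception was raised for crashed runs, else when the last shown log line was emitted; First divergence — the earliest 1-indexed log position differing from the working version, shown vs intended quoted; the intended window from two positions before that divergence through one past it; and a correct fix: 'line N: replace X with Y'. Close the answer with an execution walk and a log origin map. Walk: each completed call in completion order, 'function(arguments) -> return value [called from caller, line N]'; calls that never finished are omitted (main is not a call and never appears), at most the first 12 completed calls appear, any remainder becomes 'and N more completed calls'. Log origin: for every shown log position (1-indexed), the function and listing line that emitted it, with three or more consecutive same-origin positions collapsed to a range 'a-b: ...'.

Answer: the defect is in update_gauge at line 35.
Key observation: Position 13 is the first bad log line: 'hit index None' should read 'hit index 0'.
Crash: tally_events, line 42, TypeError.
Call chain: main -> tally_events([7, 12, 11, 10, 12], 7) (called at line 56).
First divergence: at position 13 the run shows 'hit index None' where the working version logs 'hit index 0'.
Intended log window:
  11: tally_events: 5 entries, threshold 7
  12: update_gauge: 5 entries, threshold 7
  13: hit index 0
  14: checkpoint: 14
Execution walk:
  rate_window([7, 12, 11, 10, 12]) -> 3  [called from derive_floor, line 26]
  probe_limits([7, 12, 11, 10, 12], 7) -> 45  [called from derive_floor, line 27]
  derive_floor([7, 12, 11, 10, 12], 7) -> 0  [called from main, line 55]
  update_gauge([7, 12, 11, 10, 12], 7) -> None  [called from tally_events, line 40]
Origin of each log line:
  1: logged in main at line 54
  2: logged in derive_floor at line 25
  3: logged in rate_window at line 2
  4-8: logged in rate_window at line 7
  9: logged in rate_window at line 8
  10: logged in derive_floor at line 28
  11: logged in tally_events at line 39
  12: logged in update_gauge at line 33
  13: logged in tally_events at line 41
A correct fix: line 35: replace `items[span] == span` with `items[span] == mid`.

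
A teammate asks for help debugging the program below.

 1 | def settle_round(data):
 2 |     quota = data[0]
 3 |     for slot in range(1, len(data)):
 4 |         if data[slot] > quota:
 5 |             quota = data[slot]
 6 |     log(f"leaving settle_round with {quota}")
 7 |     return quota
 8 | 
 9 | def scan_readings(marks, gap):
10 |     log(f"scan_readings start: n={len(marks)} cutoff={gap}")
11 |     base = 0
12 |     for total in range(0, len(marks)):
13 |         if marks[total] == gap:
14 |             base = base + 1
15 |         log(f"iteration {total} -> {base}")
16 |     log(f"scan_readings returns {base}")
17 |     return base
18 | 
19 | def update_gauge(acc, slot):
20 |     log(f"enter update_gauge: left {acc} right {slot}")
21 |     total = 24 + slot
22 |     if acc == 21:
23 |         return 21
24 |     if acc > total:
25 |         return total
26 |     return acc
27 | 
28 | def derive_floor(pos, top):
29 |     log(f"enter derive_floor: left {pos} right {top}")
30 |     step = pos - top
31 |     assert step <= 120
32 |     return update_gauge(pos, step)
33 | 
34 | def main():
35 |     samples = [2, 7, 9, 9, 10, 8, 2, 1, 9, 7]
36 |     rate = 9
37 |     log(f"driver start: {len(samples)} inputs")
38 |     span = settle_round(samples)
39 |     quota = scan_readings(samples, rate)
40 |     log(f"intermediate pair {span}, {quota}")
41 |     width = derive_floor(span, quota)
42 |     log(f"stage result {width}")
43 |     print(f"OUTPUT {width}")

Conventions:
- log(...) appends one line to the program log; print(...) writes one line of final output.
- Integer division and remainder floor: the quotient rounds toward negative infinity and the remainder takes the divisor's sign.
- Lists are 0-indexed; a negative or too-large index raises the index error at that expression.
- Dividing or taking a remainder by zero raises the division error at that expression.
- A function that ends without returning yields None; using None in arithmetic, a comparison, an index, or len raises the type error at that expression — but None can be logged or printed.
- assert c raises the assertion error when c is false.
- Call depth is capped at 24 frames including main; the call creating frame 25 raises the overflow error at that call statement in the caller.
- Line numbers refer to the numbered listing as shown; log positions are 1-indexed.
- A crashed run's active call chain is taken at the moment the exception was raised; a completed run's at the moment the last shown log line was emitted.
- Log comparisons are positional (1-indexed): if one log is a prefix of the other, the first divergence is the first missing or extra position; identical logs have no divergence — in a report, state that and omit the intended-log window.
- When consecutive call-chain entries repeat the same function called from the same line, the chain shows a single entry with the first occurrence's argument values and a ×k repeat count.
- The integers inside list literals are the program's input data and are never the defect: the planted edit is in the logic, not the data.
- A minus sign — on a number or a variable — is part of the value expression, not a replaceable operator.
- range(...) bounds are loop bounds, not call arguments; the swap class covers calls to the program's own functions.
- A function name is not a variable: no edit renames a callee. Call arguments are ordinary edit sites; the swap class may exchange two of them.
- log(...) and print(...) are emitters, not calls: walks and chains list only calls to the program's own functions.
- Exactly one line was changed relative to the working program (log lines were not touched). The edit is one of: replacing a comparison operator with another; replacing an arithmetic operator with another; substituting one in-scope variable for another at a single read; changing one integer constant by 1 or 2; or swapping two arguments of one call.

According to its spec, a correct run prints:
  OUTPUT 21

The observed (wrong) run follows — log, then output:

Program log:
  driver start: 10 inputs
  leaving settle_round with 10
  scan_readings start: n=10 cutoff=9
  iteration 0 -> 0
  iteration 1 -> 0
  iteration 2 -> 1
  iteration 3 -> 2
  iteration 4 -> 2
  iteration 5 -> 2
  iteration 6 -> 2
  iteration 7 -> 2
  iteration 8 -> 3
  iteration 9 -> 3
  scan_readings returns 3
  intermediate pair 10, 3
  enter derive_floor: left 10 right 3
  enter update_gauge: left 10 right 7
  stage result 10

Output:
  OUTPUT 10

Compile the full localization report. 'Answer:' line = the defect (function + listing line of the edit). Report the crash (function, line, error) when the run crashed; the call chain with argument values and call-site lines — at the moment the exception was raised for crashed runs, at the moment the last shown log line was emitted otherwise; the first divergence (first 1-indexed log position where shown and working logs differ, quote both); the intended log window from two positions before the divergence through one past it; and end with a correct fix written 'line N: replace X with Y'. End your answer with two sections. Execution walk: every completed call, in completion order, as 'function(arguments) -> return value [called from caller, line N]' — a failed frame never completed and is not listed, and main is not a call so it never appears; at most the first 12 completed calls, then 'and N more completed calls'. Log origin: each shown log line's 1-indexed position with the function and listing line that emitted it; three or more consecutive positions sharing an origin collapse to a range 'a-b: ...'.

Answer: the defect is in update_gauge at line 22.
Key observation: At log position 18 the runs split — shown 'stage result 10', but the working version logs 'stage result 21'.
Call chain: main.
First divergence: position 18; shown 'stage result 10' vs intended 'stage result 21'.
Intended log window:
  16: enter derive_floor: left 10 right 3
  17: enter update_gauge: left 10 right 7
  18: stage result 21
Execution walk:
  settle_round([2, 7, 9, 9, 10, 8, 2, 1, 9, 7]) -> 10  [called from main, line 38]
  scan_readings([2, 7, 9, 9, 10, 8, 2, 1, 9, 7], 9) -> 3  [called from main, line 39]
  update_gauge(10, 7) -> 10  [called from derive_floor, line 32]
  derive_floor(10, 3) -> 10  [called from main, line 41]
Origin of each log line:
  1: from main, line 37
  2: from settle_round, line 6
  3: from scan_readings, line 10
  4-13: from scan_readings, line 15
  14: from scan_readings, line 16
  15: from main, line 40
  16: from derive_floor, line 29
  17: from update_gauge, line 20
  18: from main, line 42
A correct fix: line 22: replace `==` with `<`.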